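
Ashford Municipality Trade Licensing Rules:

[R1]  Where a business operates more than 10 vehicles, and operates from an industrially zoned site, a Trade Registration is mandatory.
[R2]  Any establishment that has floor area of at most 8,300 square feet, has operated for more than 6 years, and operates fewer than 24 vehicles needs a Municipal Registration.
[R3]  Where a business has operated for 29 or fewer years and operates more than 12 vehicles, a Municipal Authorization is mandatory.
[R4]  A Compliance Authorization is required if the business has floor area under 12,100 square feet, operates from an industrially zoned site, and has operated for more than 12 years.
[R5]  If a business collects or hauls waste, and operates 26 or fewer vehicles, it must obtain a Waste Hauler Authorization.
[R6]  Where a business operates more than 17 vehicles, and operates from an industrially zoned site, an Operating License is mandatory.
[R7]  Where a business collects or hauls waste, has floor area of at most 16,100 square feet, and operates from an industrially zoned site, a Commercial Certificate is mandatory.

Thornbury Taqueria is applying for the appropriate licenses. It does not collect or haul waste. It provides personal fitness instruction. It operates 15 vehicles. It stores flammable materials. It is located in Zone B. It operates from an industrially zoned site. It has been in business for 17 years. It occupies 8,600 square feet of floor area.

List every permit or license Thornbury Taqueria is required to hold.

Compliance Authorization, Municipal Authorization, Trade Registration

[R1] vehicles 15 > 10; operates from an industrially zoned site → Trade Registration required.
[R2] floor area 8,600 square feet > 8,300 square feet; years in business 17 > 6; vehicles 15 < 24 → Municipal Registration not required.
[R3] years in business 17 ≤ 29; vehicles 15 > 12 → Municipal Authorization required.
[R4] floor area 8,600 square feet < 12,100 square feet; operates from an industrially zoned site; years in business 17 > 12 → Compliance Authorization required.
[R5] does not collect or haul waste; vehicles 15 ≤ 26 → Waste Hauler Authorization not required.
[R6] vehicles 15 ≤ 17; operates from an industrially zoned site → Operating License not required.
[R7] does not collect or haul waste; floor area 8,600 square feet ≤ 16,100 square feet; operates from an industrially zoned site → Commercial Certificate not required.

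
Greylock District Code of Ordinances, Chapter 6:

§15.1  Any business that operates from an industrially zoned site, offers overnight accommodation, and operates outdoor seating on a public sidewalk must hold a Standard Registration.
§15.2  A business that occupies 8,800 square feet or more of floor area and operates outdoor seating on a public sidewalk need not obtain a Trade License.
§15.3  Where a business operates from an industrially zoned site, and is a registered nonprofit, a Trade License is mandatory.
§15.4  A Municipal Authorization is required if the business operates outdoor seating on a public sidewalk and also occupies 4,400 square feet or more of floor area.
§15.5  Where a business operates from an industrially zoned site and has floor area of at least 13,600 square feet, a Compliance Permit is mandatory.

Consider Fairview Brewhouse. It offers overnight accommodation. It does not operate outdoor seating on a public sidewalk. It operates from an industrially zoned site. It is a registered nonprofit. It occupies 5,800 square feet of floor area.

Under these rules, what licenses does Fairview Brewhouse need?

§15.1 operates from an industrially zoned site; offers overnight accommodation; does not operate outdoor seating on a public sidewalk → Standard Registration not required.
§15.2 floor area 5,800 square feet < 8,800 square feet; does not operate outdoor seating on a public sidewalk → Trade License exemption does not apply.
§15.3 operates from an industrially zoned site; is a registered nonprofit → Trade License required.
§15.4 does not operate outdoor seating on a public sidewalk; floor area 5,800 square feet ≥ 4,400 square feet → Municipal Authorization not required.
§15.5 operates from an industrially zoned site; floor area 5,800 square feet < 13,600 square feet → Compliance Permit not required.

Trade License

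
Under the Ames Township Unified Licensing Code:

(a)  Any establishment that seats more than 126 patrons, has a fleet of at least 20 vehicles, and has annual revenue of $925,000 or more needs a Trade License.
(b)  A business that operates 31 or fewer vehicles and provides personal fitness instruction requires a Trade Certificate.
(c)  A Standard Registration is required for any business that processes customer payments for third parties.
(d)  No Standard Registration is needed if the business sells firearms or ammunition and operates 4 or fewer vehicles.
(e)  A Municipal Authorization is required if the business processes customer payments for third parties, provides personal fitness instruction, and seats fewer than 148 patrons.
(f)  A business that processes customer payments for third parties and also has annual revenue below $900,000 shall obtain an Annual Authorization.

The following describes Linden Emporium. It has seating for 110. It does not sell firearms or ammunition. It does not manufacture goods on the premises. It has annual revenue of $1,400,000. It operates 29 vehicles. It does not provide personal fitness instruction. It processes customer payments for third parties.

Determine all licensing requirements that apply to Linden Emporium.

Standard Registration

(a) seating 110 ≤ 126; vehicles 29 ≥ 20; revenue $1,400,000 ≥ $925,000 → Trade License not required.
(b) vehicles 29 ≤ 31; does not provide personal fitness instruction → Trade Certificate not required.
(c) processes customer payments for third parties → Standard Registration required.
(d) does not sell firearms or ammunition; vehicles 29 > 4 → Standard Registration exemption does not apply.
(e) processes customer payments for third parties; does not provide personal fitness instruction; seating 110 < 148 → Municipal Authorization not required.
(f) processes customer payments for third parties; revenue $1,400,000 ≥ $900,000 → Annual Authorization not required.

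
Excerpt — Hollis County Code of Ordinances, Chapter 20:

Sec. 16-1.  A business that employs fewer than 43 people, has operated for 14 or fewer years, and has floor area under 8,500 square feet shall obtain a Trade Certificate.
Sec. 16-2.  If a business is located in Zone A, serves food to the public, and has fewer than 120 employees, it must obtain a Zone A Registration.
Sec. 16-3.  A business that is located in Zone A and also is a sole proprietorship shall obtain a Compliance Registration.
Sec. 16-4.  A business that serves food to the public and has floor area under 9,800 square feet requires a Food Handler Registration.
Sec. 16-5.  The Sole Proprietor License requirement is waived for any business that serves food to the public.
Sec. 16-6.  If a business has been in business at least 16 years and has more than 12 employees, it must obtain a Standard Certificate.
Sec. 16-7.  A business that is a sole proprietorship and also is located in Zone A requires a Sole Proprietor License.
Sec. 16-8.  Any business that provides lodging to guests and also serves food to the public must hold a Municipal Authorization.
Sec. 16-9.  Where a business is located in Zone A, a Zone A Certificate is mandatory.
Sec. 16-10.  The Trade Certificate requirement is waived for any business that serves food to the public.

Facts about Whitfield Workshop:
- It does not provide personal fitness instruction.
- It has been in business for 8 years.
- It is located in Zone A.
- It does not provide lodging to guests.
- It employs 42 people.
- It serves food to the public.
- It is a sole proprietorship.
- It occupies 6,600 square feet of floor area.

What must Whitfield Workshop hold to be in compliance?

Compliance Registration, Food Handler Registration, Zone A Certificate, Zone A Registration

Sec. 16-1. employees 42 < 43; years in business 8 ≤ 14; floor area 6,600 square feet < 8,500 square feet → Trade Certificate required.
Sec. 16-2. is located in Zone A; serves food to the public; employees 42 < 120 → Zone A Registration required.
Sec. 16-3. is located in Zone A; is a sole proprietorship → Compliance Registration required.
Sec. 16-4. serves food to the public; floor area 6,600 square feet < 9,800 square feet → Food Handler Registration required.
Sec. 16-5. serves food to the public → exempt from Sole Proprietor License.
Sec. 16-6. years in business 8 < 16; employees 42 > 12 → Standard Certificate not required.
Sec. 16-7. is a sole proprietorship; is located in Zone A → Sole Proprietor License required.
Sec. 16-8. does not provide lodging to guests; serves food to the public → Municipal Authorization not required.
Sec. 16-9. is located in Zone A → Zone A Certificate required.
Sec. 16-10. serves food to the public → exempt from Trade Certificate.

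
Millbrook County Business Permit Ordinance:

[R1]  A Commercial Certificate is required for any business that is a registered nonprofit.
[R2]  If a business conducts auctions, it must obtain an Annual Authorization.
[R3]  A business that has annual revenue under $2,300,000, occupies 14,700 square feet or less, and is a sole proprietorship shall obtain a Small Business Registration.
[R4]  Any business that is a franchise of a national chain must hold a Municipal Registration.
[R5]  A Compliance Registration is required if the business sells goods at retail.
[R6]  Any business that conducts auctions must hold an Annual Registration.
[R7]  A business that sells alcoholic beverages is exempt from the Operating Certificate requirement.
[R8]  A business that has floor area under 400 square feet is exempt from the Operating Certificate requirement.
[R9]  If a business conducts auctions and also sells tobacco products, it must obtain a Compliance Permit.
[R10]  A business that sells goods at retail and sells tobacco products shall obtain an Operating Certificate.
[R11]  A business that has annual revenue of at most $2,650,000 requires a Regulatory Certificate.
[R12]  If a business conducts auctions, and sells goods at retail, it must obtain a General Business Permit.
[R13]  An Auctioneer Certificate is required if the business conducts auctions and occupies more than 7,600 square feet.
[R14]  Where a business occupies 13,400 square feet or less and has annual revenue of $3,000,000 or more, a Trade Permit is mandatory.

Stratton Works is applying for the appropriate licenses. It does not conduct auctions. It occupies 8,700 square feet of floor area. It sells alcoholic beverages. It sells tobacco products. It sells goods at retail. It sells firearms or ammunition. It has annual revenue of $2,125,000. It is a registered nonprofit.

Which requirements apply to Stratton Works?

Commercial Certificate, Compliance Registration, Regulatory Certificate

[R1] is a registered nonprofit → Commercial Certificate required.
[R2] does not conduct auctions → Annual Authorization not required.
[R3] revenue $2,125,000 < $2,300,000; floor area 8,700 square feet ≤ 14,700 square feet; is a registered nonprofit (not: is a sole proprietorship) → Small Business Registration not required.
[R4] is a registered nonprofit (not: is a franchise of a national chain) → Municipal Registration not required.
[R5] sells goods at retail → Compliance Registration required.
[R6] does not conduct auctions → Annual Registration not required.
[R7] sells alcoholic beverages → exempt from Operating Certificate.
[R8] floor area 8,700 square feet ≥ 400 square feet → Operating Certificate exemption does not apply.
[R9] does not conduct auctions; sells tobacco products → Compliance Permit not required.
[R10] sells goods at retail; sells tobacco products → Operating Certificate required.
[R11] revenue $2,125,000 ≤ $2,650,000 → Regulatory Certificate required.
[R12] does not conduct auctions; sells goods at retail → General Business Permit not required.
[R13] does not conduct auctions; floor area 8,700 square feet > 7,600 square feet → Auctioneer Certificate not required.
[R14] floor area 8,700 square feet ≤ 13,400 square feet; revenue $2,125,000 < $3,000,000 → Trade Permit not required.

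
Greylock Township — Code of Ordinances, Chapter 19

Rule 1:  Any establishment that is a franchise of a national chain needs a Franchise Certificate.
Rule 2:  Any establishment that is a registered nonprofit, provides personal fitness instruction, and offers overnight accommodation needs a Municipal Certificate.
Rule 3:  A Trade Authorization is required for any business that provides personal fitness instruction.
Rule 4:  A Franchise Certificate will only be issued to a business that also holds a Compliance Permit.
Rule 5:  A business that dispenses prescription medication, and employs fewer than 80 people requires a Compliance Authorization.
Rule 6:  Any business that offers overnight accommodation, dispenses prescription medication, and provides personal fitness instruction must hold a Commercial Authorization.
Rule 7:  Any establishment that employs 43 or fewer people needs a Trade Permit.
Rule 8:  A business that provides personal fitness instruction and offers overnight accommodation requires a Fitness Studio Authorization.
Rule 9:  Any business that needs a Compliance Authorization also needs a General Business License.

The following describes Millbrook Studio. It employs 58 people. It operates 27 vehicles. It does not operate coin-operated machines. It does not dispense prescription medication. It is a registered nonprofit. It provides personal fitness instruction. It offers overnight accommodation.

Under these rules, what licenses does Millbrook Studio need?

Fitness Studio Authorization, Municipal Certificate, Trade Authorization

Rule 1: is a registered nonprofit (not: is a franchise of a national chain) → Franchise Certificate not required.
Rule 2: is a registered nonprofit; provides personal fitness instruction; offers overnight accommodation → Municipal Certificate required.
Rule 3: provides personal fitness instruction → Trade Authorization required.
Rule 4: Franchise Certificate is not required → no effect.
Rule 5: does not dispense prescription medication; employees 58 < 80 → Compliance Authorization not required.
Rule 6: offers overnight accommodation; does not dispense prescription medication; provides personal fitness instruction → Commercial Authorization not required.
Rule 7: employees 58 > 43 → Trade Permit not required.
Rule 8: provides personal fitness instruction; offers overnight accommodation → Fitness Studio Authorization required.
Rule 9: Compliance Authorization is not required → no effect.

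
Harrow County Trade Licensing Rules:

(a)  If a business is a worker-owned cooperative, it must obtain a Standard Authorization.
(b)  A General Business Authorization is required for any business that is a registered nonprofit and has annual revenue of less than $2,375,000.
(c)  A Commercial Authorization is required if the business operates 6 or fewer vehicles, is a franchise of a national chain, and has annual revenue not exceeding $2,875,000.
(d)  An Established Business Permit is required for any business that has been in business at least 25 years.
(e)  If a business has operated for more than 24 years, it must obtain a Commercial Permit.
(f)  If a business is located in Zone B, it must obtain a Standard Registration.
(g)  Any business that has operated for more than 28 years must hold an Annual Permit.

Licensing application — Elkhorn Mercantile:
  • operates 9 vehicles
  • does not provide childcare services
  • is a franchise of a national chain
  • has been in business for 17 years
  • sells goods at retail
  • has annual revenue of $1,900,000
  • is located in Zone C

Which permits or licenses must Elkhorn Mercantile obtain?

None

(a) is a franchise of a national chain (not: is a worker-owned cooperative) → Standard Authorization not required.
(b) is a franchise of a national chain (not: is a registered nonprofit); revenue $1,900,000 < $2,375,000 → General Business Authorization not required.
(c) vehicles 9 > 6; is a franchise of a national chain; revenue $1,900,000 ≤ $2,875,000 → Commercial Authorization not required.
(d) years in business 17 < 25 → Established Business Permit not required.
(e) years in business 17 ≤ 24 → Commercial Permit not required.
(f) is located in Zone C (not: is located in Zone B) → Standard Registration not required.
(g) years in business 17 ≤ 28 → Annual Permit not required.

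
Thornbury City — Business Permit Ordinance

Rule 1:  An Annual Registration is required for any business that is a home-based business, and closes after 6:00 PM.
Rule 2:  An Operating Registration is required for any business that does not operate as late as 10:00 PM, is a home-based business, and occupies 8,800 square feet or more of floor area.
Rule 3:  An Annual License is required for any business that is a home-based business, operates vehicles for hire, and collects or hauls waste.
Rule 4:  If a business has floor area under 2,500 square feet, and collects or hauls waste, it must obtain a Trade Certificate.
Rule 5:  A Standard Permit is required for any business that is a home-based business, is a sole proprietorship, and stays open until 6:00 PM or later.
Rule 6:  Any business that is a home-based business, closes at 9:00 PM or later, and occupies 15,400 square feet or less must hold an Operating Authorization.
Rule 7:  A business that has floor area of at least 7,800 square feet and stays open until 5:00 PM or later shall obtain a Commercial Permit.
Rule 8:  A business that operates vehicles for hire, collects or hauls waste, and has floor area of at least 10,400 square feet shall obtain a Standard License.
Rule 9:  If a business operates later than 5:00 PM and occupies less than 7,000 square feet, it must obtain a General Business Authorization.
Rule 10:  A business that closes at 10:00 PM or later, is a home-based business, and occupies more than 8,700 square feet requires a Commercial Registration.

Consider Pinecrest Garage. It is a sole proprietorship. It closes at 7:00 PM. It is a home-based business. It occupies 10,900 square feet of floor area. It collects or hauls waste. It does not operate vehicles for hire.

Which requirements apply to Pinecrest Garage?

Annual Registration, Commercial Permit, Operating Registration, Standard Permit

Rule 1: is a home-based business; closes 7:00 PM, after 6:00 PM → Annual Registration required.
Rule 2: closes 7:00 PM, at/before 10:00 PM; is a home-based business; floor area 10,900 square feet ≥ 8,800 square feet → Operating Registration required.
Rule 3: is a home-based business; does not operate vehicles for hire; collects or hauls waste → Annual License not required.
Rule 4: floor area 10,900 square feet ≥ 2,500 square feet; collects or hauls waste → Trade Certificate not required.
Rule 5: is a home-based business; is a sole proprietorship; closes 7:00 PM, after 6:00 PM → Standard Permit required.
Rule 6: is a home-based business; closes 7:00 PM, at/before 9:00 PM; floor area 10,900 square feet ≤ 15,400 square feet → Operating Authorization not required.
Rule 7: floor area 10,900 square feet ≥ 7,800 square feet; closes 7:00 PM, after 5:00 PM → Commercial Permit required.
Rule 8: does not operate vehicles for hire; collects or hauls waste; floor area 10,900 square feet ≥ 10,400 square feet → Standard License not required.
Rule 9: closes 7:00 PM, after 5:00 PM; floor area 10,900 square feet ≥ 7,000 square feet → General Business Authorization not required.
Rule 10: closes 7:00 PM, at/before 10:00 PM; is a home-based business; floor area 10,900 square feet > 8,700 square feet → Commercial Registration not required.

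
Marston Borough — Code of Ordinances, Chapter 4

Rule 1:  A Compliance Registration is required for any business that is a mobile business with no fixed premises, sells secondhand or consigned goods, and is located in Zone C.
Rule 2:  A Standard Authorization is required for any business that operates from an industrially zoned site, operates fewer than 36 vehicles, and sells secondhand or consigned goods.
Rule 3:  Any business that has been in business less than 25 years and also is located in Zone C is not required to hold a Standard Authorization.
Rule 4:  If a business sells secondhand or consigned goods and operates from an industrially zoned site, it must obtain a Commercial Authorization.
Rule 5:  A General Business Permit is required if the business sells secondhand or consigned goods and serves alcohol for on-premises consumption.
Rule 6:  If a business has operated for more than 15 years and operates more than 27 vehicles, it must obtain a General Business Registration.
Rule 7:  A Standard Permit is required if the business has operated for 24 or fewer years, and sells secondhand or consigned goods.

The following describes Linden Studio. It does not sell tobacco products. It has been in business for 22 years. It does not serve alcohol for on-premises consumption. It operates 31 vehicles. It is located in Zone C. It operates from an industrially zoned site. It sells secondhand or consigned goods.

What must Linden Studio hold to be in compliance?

Rule 1: operates from an industrially zoned site (not: is a mobile business with no fixed premises); sells secondhand or consigned goods; is located in Zone C → Compliance Registration not required.
Rule 2: operates from an industrially zoned site; vehicles 31 < 36; sells secondhand or consigned goods → Standard Authorization required.
Rule 3: years in business 22 < 25; is located in Zone C → exempt from Standard Authorization.
Rule 4: sells secondhand or consigned goods; operates from an industrially zoned site → Commercial Authorization required.
Rule 5: sells secondhand or consigned goods; does not serve alcohol for on-premises consumption → General Business Permit not required.
Rule 6: years in business 22 > 15; vehicles 31 > 27 → General Business Registration required.
Rule 7: years in business 22 ≤ 24; sells secondhand or consigned goods → Standard Permit required.

Commercial Authorization, General Business Registration, Standard Permit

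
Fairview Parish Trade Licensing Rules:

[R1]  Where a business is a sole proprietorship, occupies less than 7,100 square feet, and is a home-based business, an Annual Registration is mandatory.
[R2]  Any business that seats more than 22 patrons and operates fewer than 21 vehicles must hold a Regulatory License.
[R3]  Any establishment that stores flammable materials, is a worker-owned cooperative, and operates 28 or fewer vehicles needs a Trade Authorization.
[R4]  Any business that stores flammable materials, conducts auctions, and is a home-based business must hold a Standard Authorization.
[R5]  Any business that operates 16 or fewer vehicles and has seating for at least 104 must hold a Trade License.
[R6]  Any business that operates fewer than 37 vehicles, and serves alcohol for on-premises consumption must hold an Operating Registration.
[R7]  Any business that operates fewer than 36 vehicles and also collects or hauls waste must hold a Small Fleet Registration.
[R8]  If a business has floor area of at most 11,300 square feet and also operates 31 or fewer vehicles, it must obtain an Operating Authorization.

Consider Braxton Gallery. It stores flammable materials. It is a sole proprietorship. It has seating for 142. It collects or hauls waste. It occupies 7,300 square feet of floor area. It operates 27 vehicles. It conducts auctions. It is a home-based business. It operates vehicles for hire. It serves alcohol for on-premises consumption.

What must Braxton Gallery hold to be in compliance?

[R1] is a sole proprietorship; floor area 7,300 square feet ≥ 7,100 square feet; is a home-based business → Annual Registration not required.
[R2] seating 142 > 22; vehicles 27 ≥ 21 → Regulatory License not required.
[R3] stores flammable materials; is a sole proprietorship (not: is a worker-owned cooperative); vehicles 27 ≤ 28 → Trade Authorization not required.
[R4] stores flammable materials; conducts auctions; is a home-based business → Standard Authorization required.
[R5] vehicles 27 > 16; seating 142 ≥ 104 → Trade License not required.
[R6] vehicles 27 < 37; serves alcohol for on-premises consumption → Operating Registration required.
[R7] vehicles 27 < 36; collects or hauls waste → Small Fleet Registration required.
[R8] floor area 7,300 square feet ≤ 11,300 square feet; vehicles 27 ≤ 31 → Operating Authorization required.

Operating Authorization, Operating Registration, Small Fleet Registration, Standard Authorization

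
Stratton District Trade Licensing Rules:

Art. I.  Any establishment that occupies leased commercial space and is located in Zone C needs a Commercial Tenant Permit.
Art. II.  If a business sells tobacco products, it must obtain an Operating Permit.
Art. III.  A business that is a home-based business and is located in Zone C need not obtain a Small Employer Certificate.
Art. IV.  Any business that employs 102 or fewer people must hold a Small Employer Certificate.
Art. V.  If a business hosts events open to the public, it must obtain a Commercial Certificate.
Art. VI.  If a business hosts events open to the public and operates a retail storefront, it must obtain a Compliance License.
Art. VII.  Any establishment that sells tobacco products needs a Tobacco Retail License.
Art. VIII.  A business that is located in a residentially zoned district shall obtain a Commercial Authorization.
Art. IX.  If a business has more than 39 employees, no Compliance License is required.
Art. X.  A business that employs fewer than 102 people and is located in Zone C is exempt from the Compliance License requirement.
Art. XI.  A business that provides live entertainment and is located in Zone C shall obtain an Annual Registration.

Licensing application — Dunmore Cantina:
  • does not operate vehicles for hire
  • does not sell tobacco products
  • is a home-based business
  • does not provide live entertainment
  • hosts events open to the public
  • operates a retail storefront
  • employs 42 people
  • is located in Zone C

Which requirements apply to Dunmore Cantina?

Commercial Certificate

Art. I. is a home-based business (not: occupies leased commercial space); is located in Zone C → Commercial Tenant Permit not required.
Art. II. does not sell tobacco products → Operating Permit not required.
Art. III. is a home-based business; is located in Zone C → exempt from Small Employer Certificate.
Art. IV. employees 42 ≤ 102 → Small Employer Certificate required.
Art. V. hosts events open to the public → Commercial Certificate required.
Art. VI. hosts events open to the public; operates a retail storefront → Compliance License required.
Art. VII. does not sell tobacco products → Tobacco Retail License not required.
Art. VIII. is located in Zone C (not: is located in a residentially zoned district) → Commercial Authorization not required.
Art. IX. employees 42 > 39 → exempt from Compliance License.
Art. X. employees 42 < 102; is located in Zone C → exempt from Compliance License.
Art. XI. does not provide live entertainment; is located in Zone C → Annual Registration not required.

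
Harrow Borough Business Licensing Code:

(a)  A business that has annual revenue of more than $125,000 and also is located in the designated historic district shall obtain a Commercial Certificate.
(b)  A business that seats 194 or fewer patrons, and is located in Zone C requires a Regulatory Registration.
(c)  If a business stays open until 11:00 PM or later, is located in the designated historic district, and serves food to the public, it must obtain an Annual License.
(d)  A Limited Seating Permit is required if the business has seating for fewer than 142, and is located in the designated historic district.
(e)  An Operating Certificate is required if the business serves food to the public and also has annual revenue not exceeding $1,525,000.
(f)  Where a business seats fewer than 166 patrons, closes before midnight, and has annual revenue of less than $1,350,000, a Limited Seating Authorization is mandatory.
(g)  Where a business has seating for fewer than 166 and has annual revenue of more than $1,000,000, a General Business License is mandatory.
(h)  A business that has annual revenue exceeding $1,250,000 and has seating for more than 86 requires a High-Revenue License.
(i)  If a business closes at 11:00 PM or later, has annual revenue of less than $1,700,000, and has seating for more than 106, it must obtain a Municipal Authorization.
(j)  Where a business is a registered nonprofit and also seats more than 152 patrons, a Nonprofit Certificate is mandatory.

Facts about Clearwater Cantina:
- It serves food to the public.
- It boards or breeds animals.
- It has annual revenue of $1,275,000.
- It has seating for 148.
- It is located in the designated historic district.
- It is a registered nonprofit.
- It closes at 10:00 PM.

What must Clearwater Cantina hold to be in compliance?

(a) revenue $1,275,000 > $125,000; is located in the designated historic district → Commercial Certificate required.
(b) seating 148 ≤ 194; is located in the designated historic district (not: is located in Zone C) → Regulatory Registration not required.
(c) closes 10:00 PM, at/before 11:00 PM; is located in the designated historic district; serves food to the public → Annual License not required.
(d) seating 148 ≥ 142; is located in the designated historic district → Limited Seating Permit not required.
(e) serves food to the public; revenue $1,275,000 ≤ $1,525,000 → Operating Certificate required.
(f) seating 148 < 166; closes 10:00 PM, at/before midnight; revenue $1,275,000 < $1,350,000 → Limited Seating Authorization required.
(g) seating 148 < 166; revenue $1,275,000 > $1,000,000 → General Business License required.
(h) revenue $1,275,000 > $1,250,000; seating 148 > 86 → High-Revenue License required.
(i) closes 10:00 PM, at/before 11:00 PM; revenue $1,275,000 < $1,700,000; seating 148 > 106 → Municipal Authorization not required.
(j) is a registered nonprofit; seating 148 ≤ 152 → Nonprofit Certificate not required.

Commercial Certificate, General Business License, High-Revenue License, Limited Seating Authorization, Operating Certificate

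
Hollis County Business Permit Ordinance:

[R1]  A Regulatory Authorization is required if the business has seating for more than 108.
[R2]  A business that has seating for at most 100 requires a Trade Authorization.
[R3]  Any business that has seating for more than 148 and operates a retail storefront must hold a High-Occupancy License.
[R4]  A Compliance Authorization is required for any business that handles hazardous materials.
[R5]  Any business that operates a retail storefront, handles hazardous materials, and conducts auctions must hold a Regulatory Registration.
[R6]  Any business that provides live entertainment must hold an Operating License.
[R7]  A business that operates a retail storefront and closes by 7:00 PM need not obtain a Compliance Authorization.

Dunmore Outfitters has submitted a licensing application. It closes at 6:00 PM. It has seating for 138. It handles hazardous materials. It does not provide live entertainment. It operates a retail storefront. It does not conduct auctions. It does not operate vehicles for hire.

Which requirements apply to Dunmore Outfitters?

Regulatory Authorization

[R1] seating 138 > 108 → Regulatory Authorization required.
[R2] seating 138 > 100 → Trade Authorization not required.
[R3] seating 138 ≤ 148; operates a retail storefront → High-Occupancy License not required.
[R4] handles hazardous materials → Compliance Authorization required.
[R5] operates a retail storefront; handles hazardous materials; does not conduct auctions → Regulatory Registration not required.
[R6] does not provide live entertainment → Operating License not required.
[R7] operates a retail storefront; closes 6:00 PM, at/before 7:00 PM → exempt from Compliance Authorization.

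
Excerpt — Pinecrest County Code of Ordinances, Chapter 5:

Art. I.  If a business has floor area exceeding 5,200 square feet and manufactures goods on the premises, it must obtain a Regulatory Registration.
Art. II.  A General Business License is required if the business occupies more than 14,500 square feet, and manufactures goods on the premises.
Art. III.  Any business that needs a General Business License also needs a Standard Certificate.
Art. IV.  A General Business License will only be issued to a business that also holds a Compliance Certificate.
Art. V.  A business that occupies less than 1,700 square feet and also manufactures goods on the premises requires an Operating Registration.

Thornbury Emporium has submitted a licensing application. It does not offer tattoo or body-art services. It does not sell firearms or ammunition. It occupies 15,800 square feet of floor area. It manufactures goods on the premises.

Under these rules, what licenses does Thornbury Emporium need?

Compliance Certificate, General Business License, Regulatory Registration, Standard Certificate

Art. I. floor area 15,800 square feet > 5,200 square feet; manufactures goods on the premises → Regulatory Registration required.
Art. II. floor area 15,800 square feet > 14,500 square feet; manufactures goods on the premises → General Business License required.
Art. III. General Business License is required → Standard Certificate also required.
Art. IV. General Business License is required → Compliance Certificate also required.
Art. V. floor area 15,800 square feet ≥ 1,700 square feet; manufactures goods on the premises → Operating Registration not required.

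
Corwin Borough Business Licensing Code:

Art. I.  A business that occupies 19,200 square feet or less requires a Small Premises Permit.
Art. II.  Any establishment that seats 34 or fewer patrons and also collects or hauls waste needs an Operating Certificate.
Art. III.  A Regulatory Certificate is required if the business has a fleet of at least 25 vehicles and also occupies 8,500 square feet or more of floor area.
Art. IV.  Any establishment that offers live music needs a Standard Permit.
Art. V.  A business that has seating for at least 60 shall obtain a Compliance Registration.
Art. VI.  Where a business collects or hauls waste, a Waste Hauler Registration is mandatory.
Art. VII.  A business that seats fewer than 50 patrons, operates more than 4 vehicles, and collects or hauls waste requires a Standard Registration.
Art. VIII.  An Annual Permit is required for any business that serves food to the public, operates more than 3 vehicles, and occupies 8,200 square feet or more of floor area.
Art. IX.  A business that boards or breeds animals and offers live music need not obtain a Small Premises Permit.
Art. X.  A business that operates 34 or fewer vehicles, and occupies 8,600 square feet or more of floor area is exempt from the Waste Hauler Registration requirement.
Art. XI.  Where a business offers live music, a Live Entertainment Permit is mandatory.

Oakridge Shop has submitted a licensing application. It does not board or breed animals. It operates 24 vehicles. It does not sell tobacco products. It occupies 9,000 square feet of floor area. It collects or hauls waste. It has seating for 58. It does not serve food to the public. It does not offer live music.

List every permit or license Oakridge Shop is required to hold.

Small Premises Permit

Art. I. floor area 9,000 square feet ≤ 19,200 square feet → Small Premises Permit required.
Art. II. seating 58 > 34; collects or hauls waste → Operating Certificate not required.
Art. III. vehicles 24 < 25; floor area 9,000 square feet ≥ 8,500 square feet → Regulatory Certificate not required.
Art. IV. does not offer live music → Standard Permit not required.
Art. V. seating 58 < 60 → Compliance Registration not required.
Art. VI. collects or hauls waste → Waste Hauler Registration required.
Art. VII. seating 58 ≥ 50; vehicles 24 > 4; collects or hauls waste → Standard Registration not required.
Art. VIII. does not serve food to the public; vehicles 24 > 3; floor area 9,000 square feet ≥ 8,200 square feet → Annual Permit not required.
Art. IX. does not board or breed animals; does not offer live music → Small Premises Permit exemption does not apply.
Art. X. vehicles 24 ≤ 34; floor area 9,000 square feet ≥ 8,600 square feet → exempt from Waste Hauler Registration.
Art. XI. does not offer live music → Live Entertainment Permit not required.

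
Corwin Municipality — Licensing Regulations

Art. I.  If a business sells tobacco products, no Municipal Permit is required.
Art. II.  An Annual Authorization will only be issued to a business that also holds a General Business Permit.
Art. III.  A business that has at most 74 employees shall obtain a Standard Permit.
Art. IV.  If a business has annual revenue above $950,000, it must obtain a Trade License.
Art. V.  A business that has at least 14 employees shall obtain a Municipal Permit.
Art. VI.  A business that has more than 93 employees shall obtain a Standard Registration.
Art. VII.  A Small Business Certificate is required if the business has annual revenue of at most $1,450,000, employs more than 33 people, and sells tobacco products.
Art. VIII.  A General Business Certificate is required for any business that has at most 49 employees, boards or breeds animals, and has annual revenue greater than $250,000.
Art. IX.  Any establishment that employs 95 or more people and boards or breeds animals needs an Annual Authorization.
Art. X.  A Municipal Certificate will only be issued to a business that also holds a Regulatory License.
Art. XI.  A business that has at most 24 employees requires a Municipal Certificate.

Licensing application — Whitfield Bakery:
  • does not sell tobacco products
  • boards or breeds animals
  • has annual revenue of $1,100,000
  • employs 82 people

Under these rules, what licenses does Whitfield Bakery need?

Art. I. does not sell tobacco products → Municipal Permit exemption does not apply.
Art. II. Annual Authorization is not required → no effect.
Art. III. employees 82 > 74 → Standard Permit not required.
Art. IV. revenue $1,100,000 > $950,000 → Trade License required.
Art. V. employees 82 ≥ 14 → Municipal Permit required.
Art. VI. employees 82 ≤ 93 → Standard Registration not required.
Art. VII. revenue $1,100,000 ≤ $1,450,000; employees 82 > 33; does not sell tobacco products → Small Business Certificate not required.
Art. VIII. employees 82 > 49; boards or breeds animals; revenue $1,100,000 > $250,000 → General Business Certificate not required.
Art. IX. employees 82 < 95; boards or breeds animals → Annual Authorization not required.
Art. X. Municipal Certificate is not required → no effect.
Art. XI. employees 82 > 24 → Municipal Certificate not required.

Municipal Permit, Trade License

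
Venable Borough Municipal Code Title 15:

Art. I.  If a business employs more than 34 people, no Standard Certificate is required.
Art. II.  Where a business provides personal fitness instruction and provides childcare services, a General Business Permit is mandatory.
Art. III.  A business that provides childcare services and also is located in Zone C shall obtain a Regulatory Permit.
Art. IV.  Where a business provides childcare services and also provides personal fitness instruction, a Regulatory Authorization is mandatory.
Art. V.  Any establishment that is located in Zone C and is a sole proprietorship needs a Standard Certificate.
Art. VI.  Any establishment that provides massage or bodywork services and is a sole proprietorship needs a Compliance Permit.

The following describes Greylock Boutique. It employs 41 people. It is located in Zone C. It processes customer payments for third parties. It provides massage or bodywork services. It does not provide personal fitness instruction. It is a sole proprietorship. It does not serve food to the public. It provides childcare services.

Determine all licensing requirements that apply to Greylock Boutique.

Compliance Permit, Regulatory Permit

Art. I. employees 41 > 34 → exempt from Standard Certificate.
Art. II. does not provide personal fitness instruction; provides childcare services → General Business Permit not required.
Art. III. provides childcare services; is located in Zone C → Regulatory Permit required.
Art. IV. provides childcare services; does not provide personal fitness instruction → Regulatory Authorization not required.
Art. V. is located in Zone C; is a sole proprietorship → Standard Certificate required.
Art. VI. provides massage or bodywork services; is a sole proprietorship → Compliance Permit required.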